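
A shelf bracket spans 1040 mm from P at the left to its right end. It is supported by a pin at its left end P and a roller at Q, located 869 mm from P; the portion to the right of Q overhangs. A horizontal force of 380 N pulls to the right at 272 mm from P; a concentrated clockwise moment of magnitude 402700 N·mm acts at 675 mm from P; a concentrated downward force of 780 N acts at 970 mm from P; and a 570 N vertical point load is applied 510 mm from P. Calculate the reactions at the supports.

Taking moments about P: Q_y·869 − 402700 − 780·970 − 570·510 = 0 → Q_y = 1450000/869 = 1668.58 ≈ 1669 N.
ΣF_y = 0: P_y + 1668.58 − 780 − 570 = 0 → P_y = -318.6 N.
ΣF_x = 0: P_x + 380 = 0 → P_x = -380.0 N.

P_x = -380.0 N, P_y = -318.6 N, Q_y = 1669 N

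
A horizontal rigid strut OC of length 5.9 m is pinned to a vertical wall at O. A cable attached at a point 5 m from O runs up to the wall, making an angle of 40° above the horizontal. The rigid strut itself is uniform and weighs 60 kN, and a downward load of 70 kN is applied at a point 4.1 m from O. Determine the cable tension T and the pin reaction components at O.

T = 144.4 kN, O_x = 110.6 kN, O_y = 37.20 kN

ΣM about O: T·sin40°·5 − 60·2.95 − 70·4.1 = 0 → T = 464/(5·0.642788) = 144.371 ≈ 144.4 kN.
ΣF_x = 0: O_x − T·cos40° = 0 → O_x = 144.371 × 0.766044 = 110.6 kN.
ΣF_y = 0: O_y + T·sin40° − 60 − 70 = 0 → O_y = 130 − 144.371 × 0.642788 = 37.20 kN.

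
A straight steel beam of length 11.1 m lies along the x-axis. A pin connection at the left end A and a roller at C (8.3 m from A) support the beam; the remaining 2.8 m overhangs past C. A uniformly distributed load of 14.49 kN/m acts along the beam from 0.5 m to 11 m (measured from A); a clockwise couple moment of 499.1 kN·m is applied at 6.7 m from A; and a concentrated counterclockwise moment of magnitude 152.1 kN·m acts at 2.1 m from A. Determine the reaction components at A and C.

Resultant of the distributed load: 14.49 × 10.5 = 152.145 kN at 5.75 m from A.
Taking moments about A: C_y·8.3 − (14.49·10.5)·5.75 − 499.1 + 152.1 = 0 → C_y = 1221.83375/8.3 = 147.209 ≈ 147.2 kN.
ΣF_y = 0: A_y + 147.209 − 14.49·10.5 = 0 → A_y = 4.936 kN.
ΣF_x = 0: no horizontal applied forces, so A_x = 0.

A_x = 0, A_y = 4.936 kN, C_y = 147.2 kN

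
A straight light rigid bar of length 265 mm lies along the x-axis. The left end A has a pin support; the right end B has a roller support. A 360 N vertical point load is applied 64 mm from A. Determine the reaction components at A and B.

A_x = 0, A_y = 273.1 N, B_y = 86.94 N

Moments about A: B_y·265 − 360·64 = 0 → B_y = 23040/265 = 86.9434 ≈ 86.94 N.
ΣF_y = 0: A_y + 86.9434 − 360 = 0 → A_y = 273.1 N.
ΣF_x = 0: no horizontal applied forces, so A_x = 0.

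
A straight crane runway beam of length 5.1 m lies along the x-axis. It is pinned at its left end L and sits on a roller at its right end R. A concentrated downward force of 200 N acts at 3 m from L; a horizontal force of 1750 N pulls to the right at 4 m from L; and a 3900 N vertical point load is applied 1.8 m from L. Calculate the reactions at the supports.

L_x = -1750 N, L_y = 2606 N, R_y = 1494 N

Taking moments about L: R_y·5.1 − 200·3 − 3900·1.8 = 0 → R_y = 7620/5.1 = 1494.12 ≈ 1494 N.
ΣF_y = 0: L_y + 1494.12 − 200 − 3900 = 0 → L_y = 2606 N.
ΣF_x = 0: L_x + 1750 = 0 → L_x = -1750 N.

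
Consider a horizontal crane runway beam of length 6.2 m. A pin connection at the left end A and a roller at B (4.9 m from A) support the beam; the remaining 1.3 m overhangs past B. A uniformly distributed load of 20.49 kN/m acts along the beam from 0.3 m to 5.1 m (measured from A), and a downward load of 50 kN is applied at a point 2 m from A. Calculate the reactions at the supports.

Resultant of the distributed load: 20.49 × 4.8 = 98.352 kN at 2.7 m from A.
Moments about A: B_y·4.9 − (20.49·4.8)·2.7 − 50·2 = 0 → B_y = 365.5504/4.9 = 74.6021 ≈ 74.60 kN.
ΣF_y = 0: A_y + 74.6021 − 20.49·4.8 − 50 = 0 → A_y = 73.75 kN.
ΣF_x = 0: no horizontal applied forces, so A_x = 0.

A_x = 0, A_y = 73.75 kN, B_y = 74.60 kN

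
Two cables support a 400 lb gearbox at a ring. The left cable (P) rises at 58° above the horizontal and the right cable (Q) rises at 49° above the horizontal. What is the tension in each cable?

ΣF_x = 0: −T_P·cos58° + T_Q·cos49° = 0 → T_Q = 0.807731·T_P.
ΣF_y = 0: T_P·sin58° + T_Q·sin49° = 400.
Substitute: T_P·(0.848048 + 0.807731·0.75471) = 400 → T_P = 274.414 ≈ 274.4 lb.
Then T_Q = 0.807731 × 274.414 = 221.7 lb.

T_P = 274.4 lb, T_Q = 221.7 lb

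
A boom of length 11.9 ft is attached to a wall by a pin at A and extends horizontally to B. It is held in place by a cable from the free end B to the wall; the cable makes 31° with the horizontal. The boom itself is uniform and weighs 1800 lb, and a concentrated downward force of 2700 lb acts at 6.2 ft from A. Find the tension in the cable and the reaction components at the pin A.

ΣM about A: T·sin31°·11.9 − 1800·5.95 − 2700·6.2 = 0 → T = 27450/(11.9·0.515038) = 4478.74 ≈ 4479 lb.
ΣF_x = 0: A_x − T·cos31° = 0 → A_x = 4478.74 × 0.857167 = 3839 lb.
ΣF_y = 0: A_y + T·sin31° − 1800 − 2700 = 0 → A_y = 4500 − 4478.74 × 0.515038 = 2193 lb.

T = 4479 lb, A_x = 3839 lb, A_y = 2193 lb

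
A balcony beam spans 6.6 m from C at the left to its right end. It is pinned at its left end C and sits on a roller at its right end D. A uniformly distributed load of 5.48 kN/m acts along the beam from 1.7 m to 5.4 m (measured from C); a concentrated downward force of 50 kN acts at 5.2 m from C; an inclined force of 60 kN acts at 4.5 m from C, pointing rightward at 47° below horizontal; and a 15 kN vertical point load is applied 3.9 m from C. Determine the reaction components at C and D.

C_x = -40.92 kN, C_y = 40.07 kN, D_y = 89.08 kN

Resultant of the distributed load: 5.48 × 3.7 = 20.276 kN at 3.55 m from C.
ΣM about C: D_y·6.6 − (5.48·3.7)·3.55 − 50·5.2 − 60·sin47°·4.5 − 15·3.9 = 0 → D_y = 587.945/6.6 = 89.0826 ≈ 89.08 kN.
ΣF_y = 0: C_y + 89.0826 − 5.48·3.7 − 50 − 60·sin47° − 15 = 0 → C_y = 40.07 kN.
ΣF_x = 0: C_x + 60·cos47° = 0 → C_x = -40.92 kN.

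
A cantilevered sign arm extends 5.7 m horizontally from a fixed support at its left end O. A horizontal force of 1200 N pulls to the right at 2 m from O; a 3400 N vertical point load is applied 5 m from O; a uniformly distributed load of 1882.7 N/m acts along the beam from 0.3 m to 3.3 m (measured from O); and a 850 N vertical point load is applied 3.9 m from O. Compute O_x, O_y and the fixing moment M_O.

Resultant of the distributed load: 1882.7 × 3 = 5648.1 N at 1.8 m from O.
ΣF_x = 0: O_x + 1200 = 0 → O_x = -1200 N.
ΣF_y = 0: O_y − 3400 − 1882.7·3 − 850 = 0 → O_y = 9898 N.
ΣM about O: M_O − 3400·5 − (1882.7·3)·1.8 − 850·3.9 = 0 → M_O = 30480 N·m.

O_x = -1200 N, O_y = 9898 N, M_O = 30480 N·m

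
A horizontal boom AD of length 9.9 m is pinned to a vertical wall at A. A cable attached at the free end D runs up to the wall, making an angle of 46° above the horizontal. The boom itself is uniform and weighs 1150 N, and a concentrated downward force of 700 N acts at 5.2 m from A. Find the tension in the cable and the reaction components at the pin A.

ΣM about A: T·sin46°·9.9 − 1150·4.95 − 700·5.2 = 0 → T = 9332.5/(9.9·0.71934) = 1310.47 ≈ 1310 N.
ΣF_x = 0: A_x − T·cos46° = 0 → A_x = 1310.47 × 0.694658 = 910.3 N.
ΣF_y = 0: A_y + T·sin46° − 1150 − 700 = 0 → A_y = 1850 − 1310.47 × 0.71934 = 907.3 N.

T = 1310 N, A_x = 910.3 N, A_y = 907.3 N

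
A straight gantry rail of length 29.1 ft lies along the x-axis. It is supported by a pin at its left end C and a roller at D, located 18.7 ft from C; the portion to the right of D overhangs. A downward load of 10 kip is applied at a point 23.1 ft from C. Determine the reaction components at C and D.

C_x = 0, C_y = -2.353 kip, D_y = 12.35 kip

Taking moments about C: D_y·18.7 − 10·23.1 = 0 → D_y = 231/18.7 = 12.3529 ≈ 12.35 kip.
ΣF_y = 0: C_y + 12.3529 − 10 = 0 → C_y = -2.353 kip.
ΣF_x = 0: no horizontal applied forces, so C_x = 0.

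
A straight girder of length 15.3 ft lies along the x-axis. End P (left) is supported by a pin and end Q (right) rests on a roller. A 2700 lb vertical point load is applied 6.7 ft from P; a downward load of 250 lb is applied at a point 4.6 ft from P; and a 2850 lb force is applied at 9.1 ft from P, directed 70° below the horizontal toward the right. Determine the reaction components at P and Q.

ΣM about P: Q_y·15.3 − 2700·6.7 − 250·4.6 − 2850·sin70°·9.1 = 0 → Q_y = 43610.9/15.3 = 2850.39 ≈ 2850 lb.
ΣF_y = 0: P_y + 2850.39 − 2700 − 250 − 2850·sin70° = 0 → P_y = 2778 lb.
ΣF_x = 0: P_x + 2850·cos70° = 0 → P_x = -974.8 lb.

P_x = -974.8 lb, P_y = 2778 lb, Q_y = 2850 lb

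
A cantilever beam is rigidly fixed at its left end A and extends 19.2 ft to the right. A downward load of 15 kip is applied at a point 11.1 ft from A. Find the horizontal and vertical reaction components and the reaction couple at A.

ΣF_x = 0: A_x = 0.
ΣF_y = 0: A_y − 15 = 0 → A_y = 15.00 kip.
ΣM about A: M_A − 15·11.1 = 0 → M_A = 166.5 kip·ft.

A_x = 0, A_y = 15.00 kip, M_A = 166.5 kip·ft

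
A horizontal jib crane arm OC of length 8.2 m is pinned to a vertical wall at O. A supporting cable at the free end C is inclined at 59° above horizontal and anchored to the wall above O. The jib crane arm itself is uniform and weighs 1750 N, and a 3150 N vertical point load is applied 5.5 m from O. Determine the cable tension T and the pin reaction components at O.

T = 3486 N, O_x = 1795 N, O_y = 1912 N

ΣM about O: T·sin59°·8.2 − 1750·4.1 − 3150·5.5 = 0 → T = 24500/(8.2·0.857167) = 3485.67 ≈ 3486 N.
ΣF_x = 0: O_x − T·cos59° = 0 → O_x = 3485.67 × 0.515038 = 1795 N.
ΣF_y = 0: O_y + T·sin59° − 1750 − 3150 = 0 → O_y = 4900 − 3485.67 × 0.857167 = 1912 N.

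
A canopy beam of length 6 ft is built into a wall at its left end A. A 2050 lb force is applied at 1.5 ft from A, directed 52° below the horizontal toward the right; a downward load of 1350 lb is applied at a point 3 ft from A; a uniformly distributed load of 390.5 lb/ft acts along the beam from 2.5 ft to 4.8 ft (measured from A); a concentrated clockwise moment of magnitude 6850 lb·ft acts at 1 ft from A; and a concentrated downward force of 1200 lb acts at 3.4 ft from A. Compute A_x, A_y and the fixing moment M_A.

Resultant of the distributed load: 390.5 × 2.3 = 898.15 lb at 3.65 ft from A.
ΣF_x = 0: A_x + 2050·cos52° = 0 → A_x = -1262 lb.
ΣF_y = 0: A_y − 2050·sin52° − 1350 − 390.5·2.3 − 1200 = 0 → A_y = 5064 lb.
ΣM about A: M_A − 2050·sin52°·1.5 − 1350·3 − (390.5·2.3)·3.65 − 6850 − 1200·3.4 = 0 → M_A = 20680 lb·ft.

A_x = -1262 lb, A_y = 5064 lb, M_A = 20680 lb·ft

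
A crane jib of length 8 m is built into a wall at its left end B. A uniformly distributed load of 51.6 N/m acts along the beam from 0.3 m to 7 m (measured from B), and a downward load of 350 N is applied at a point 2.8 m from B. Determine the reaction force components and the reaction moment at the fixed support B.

Resultant of the distributed load: 51.6 × 6.7 = 345.72 N at 3.65 m from B.
ΣF_x = 0: B_x = 0.
ΣF_y = 0: B_y − 51.6·6.7 − 350 = 0 → B_y = 695.7 N.
ΣM about B: M_B − (51.6·6.7)·3.65 − 350·2.8 = 0 → M_B = 2242 N·m.

B_x = 0, B_y = 695.7 N, M_B = 2242 N·m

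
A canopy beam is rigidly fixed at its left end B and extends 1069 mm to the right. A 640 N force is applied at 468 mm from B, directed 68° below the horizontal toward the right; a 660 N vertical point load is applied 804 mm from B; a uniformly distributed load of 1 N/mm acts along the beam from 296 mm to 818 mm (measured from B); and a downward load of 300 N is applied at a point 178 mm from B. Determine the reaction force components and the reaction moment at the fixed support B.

Resultant of the distributed load: 1 × 522 = 522 N at 557 mm from B.
ΣF_x = 0: B_x + 640·cos68° = 0 → B_x = -239.7 N.
ΣF_y = 0: B_y − 640·sin68° − 660 − 1·522 − 300 = 0 → B_y = 2075 N.
ΣM about B: M_B − 640·sin68°·468 − 660·804 − (1·522)·557 − 300·178 = 0 → M_B = 1153000 N·mm.

B_x = -239.7 N, B_y = 2075 N, M_B = 1153000 N·mm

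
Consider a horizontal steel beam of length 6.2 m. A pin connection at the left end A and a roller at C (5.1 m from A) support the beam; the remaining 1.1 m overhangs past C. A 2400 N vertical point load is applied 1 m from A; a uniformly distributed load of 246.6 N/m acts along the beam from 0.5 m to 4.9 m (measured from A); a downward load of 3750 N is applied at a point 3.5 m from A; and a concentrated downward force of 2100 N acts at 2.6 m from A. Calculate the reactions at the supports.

Resultant of the distributed load: 246.6 × 4.4 = 1085.04 N at 2.7 m from A.
Moments about A: C_y·5.1 − 2400·1 − (246.6·4.4)·2.7 − 3750·3.5 − 2100·2.6 = 0 → C_y = 23914.608/5.1 = 4689.14 ≈ 4689 N.
ΣF_y = 0: A_y + 4689.14 − 2400 − 246.6·4.4 − 3750 − 2100 = 0 → A_y = 4646 N.
ΣF_x = 0: no horizontal applied forces, so A_x = 0.

A_x = 0, A_y = 4646 N, C_y = 4689 N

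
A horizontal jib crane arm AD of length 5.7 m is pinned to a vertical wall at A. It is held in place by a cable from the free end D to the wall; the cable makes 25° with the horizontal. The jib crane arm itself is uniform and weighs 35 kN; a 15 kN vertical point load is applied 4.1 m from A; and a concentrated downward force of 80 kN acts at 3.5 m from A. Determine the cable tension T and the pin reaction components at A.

ΣM about A: T·sin25°·5.7 − 35·2.85 − 15·4.1 − 80·3.5 = 0 → T = 441.25/(5.7·0.422618) = 183.173 ≈ 183.2 kN.
ΣF_x = 0: A_x − T·cos25° = 0 → A_x = 183.173 × 0.906308 = 166.0 kN.
ΣF_y = 0: A_y + T·sin25° − 35 − 15 − 80 = 0 → A_y = 130 − 183.173 × 0.422618 = 52.59 kN.

T = 183.2 kN, A_x = 166.0 kN, A_y = 52.59 kN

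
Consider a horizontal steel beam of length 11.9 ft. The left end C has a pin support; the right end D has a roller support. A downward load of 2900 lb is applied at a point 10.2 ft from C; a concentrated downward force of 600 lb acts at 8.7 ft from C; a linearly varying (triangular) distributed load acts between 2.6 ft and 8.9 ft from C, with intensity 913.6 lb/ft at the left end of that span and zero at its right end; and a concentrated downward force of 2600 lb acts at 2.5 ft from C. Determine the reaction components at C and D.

Resultant of the triangular load: ½ × 913.6 × 6.3 = 2877.84 lb, acting at 4.7 ft from C (one-third of the span from the peak).
Taking moments about C: D_y·11.9 − 2900·10.2 − 600·8.7 − (½·913.6·6.3)·4.7 − 2600·2.5 = 0 → D_y = 54825.848/11.9 = 4607.21 ≈ 4607 lb.
ΣF_y = 0: C_y + 4607.21 − 2900 − 600 − ½·913.6·6.3 − 2600 = 0 → C_y = 4371 lb.
ΣF_x = 0: no horizontal applied forces, so C_x = 0.

C_x = 0, C_y = 4371 lb, D_y = 4607 lb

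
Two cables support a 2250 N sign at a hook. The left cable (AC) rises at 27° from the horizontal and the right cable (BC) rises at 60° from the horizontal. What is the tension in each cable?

T_AC = 1127 N, T_BC = 2008 N

ΣF_x = 0: −T_AC·cos27° + T_BC·cos60° = 0 → T_BC = 1.78201·T_AC.
ΣF_y = 0: T_AC·sin27° + T_BC·sin60° = 2250.
Substitute: T_AC·(0.45399 + 1.78201·0.866025) = 2250 → T_AC = 1126.55 ≈ 1127 N.
Then T_BC = 1.78201 × 1126.55 = 2008 N.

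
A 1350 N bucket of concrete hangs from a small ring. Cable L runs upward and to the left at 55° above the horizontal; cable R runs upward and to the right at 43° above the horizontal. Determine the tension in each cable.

T_L = 997.0 N, T_R = 781.9 N

ΣF_x = 0: −T_L·cos55° + T_R·cos43° = 0 → T_R = 0.784267·T_L.
ΣF_y = 0: T_L·sin55° + T_R·sin43° = 1350.
Substitute: T_L·(0.819152 + 0.784267·0.681998) = 1350 → T_L = 997.031 ≈ 997.0 N.
Then T_R = 0.784267 × 997.031 = 781.9 N.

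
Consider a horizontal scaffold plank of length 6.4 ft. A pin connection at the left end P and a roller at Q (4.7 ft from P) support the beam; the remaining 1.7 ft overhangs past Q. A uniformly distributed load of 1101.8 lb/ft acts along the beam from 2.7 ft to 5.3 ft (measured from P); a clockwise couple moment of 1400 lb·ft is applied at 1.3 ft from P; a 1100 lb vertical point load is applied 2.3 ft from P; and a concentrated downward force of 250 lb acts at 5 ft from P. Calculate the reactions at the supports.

Resultant of the distributed load: 1101.8 × 2.6 = 2864.68 lb at 4 ft from P.
Taking moments about P: Q_y·4.7 − (1101.8·2.6)·4 − 1400 − 1100·2.3 − 250·5 = 0 → Q_y = 16638.72/4.7 = 3540.15 ≈ 3540 lb.
ΣF_y = 0: P_y + 3540.15 − 1101.8·2.6 − 1100 − 250 = 0 → P_y = 674.5 lb.
ΣF_x = 0: no horizontal applied forces, so P_x = 0.

P_x = 0, P_y = 674.5 lb, Q_y = 3540 lb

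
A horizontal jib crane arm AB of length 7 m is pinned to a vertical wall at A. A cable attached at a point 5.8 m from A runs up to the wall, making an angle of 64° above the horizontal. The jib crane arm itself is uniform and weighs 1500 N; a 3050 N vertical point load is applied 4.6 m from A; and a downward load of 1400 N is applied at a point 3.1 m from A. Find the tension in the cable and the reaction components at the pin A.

ΣM about A: T·sin64°·5.8 − 1500·3.5 − 3050·4.6 − 1400·3.1 = 0 → T = 23620/(5.8·0.898794) = 4530.98 ≈ 4531 N.
ΣF_x = 0: A_x − T·cos64° = 0 → A_x = 4530.98 × 0.438371 = 1986 N.
ΣF_y = 0: A_y + T·sin64° − 1500 − 3050 − 1400 = 0 → A_y = 5950 − 4530.98 × 0.898794 = 1878 N.

T = 4531 N, A_x = 1986 N, A_y = 1878 N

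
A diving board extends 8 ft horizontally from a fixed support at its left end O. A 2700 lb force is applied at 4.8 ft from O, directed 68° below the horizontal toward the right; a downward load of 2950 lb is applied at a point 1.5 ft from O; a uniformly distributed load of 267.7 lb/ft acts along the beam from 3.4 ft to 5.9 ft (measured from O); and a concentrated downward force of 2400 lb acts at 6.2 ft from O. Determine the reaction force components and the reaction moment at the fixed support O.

O_x = -1011 lb, O_y = 8523 lb, M_O = 34430 lb·ft

Resultant of the distributed load: 267.7 × 2.5 = 669.25 lb at 4.65 ft from O.
ΣF_x = 0: O_x + 2700·cos68° = 0 → O_x = -1011 lb.
ΣF_y = 0: O_y − 2700·sin68° − 2950 − 267.7·2.5 − 2400 = 0 → O_y = 8523 lb.
ΣM about O: M_O − 2700·sin68°·4.8 − 2950·1.5 − (267.7·2.5)·4.65 − 2400·6.2 = 0 → M_O = 34430 lb·ft.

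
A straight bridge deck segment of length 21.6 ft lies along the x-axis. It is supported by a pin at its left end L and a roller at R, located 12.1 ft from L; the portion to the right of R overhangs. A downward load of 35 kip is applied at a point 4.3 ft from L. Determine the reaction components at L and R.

L_x = 0, L_y = 22.56 kip, R_y = 12.44 kip

Moments about L: R_y·12.1 − 35·4.3 = 0 → R_y = 150.5/12.1 = 12.438 ≈ 12.44 kip.
ΣF_y = 0: L_y + 12.438 − 35 = 0 → L_y = 22.56 kip.
ΣF_x = 0: no horizontal applied forces, so L_x = 0.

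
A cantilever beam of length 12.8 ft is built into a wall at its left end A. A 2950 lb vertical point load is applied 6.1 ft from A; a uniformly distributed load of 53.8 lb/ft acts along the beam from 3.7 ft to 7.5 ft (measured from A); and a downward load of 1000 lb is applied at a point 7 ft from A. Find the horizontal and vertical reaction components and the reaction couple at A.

Resultant of the distributed load: 53.8 × 3.8 = 204.44 lb at 5.6 ft from A.
ΣF_x = 0: A_x = 0.
ΣF_y = 0: A_y − 2950 − 53.8·3.8 − 1000 = 0 → A_y = 4154 lb.
ΣM about A: M_A − 2950·6.1 − (53.8·3.8)·5.6 − 1000·7 = 0 → M_A = 26140 lb·ft.

A_x = 0, A_y = 4154 lb, M_A = 26140 lb·ft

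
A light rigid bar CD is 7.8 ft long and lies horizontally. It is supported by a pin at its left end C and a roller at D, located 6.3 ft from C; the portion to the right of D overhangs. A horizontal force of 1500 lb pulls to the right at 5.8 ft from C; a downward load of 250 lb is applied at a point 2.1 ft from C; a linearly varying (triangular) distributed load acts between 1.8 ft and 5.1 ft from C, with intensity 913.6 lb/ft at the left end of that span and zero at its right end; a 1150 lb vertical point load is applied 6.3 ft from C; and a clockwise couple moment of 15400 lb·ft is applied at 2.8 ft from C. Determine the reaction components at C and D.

Resultant of the triangular load: ½ × 913.6 × 3.3 = 1507.44 lb, acting at 2.9 ft from C (one-third of the span from the peak).
Taking moments about C: D_y·6.3 − 250·2.1 − (½·913.6·3.3)·2.9 − 1150·6.3 − 15400 = 0 → D_y = 27541.576/6.3 = 4371.68 ≈ 4372 lb.
ΣF_y = 0: C_y + 4371.68 − 250 − ½·913.6·3.3 − 1150 = 0 → C_y = -1464 lb.
ΣF_x = 0: C_x + 1500 = 0 → C_x = -1500 lb.

C_x = -1500 lb, C_y = -1464 lb, D_y = 4372 lb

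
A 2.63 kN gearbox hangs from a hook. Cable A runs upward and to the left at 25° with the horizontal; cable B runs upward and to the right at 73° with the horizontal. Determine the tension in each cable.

T_A = 0.7765 kN, T_B = 2.407 kN

ΣF_x = 0: −T_A·cos25° + T_B·cos73° = 0 → T_B = 3.09985·T_A.
ΣF_y = 0: T_A·sin25° + T_B·sin73° = 2.63.
Substitute: T_A·(0.422618 + 3.09985·0.956305) = 2.63 → T_A = 0.776494 ≈ 0.7765 kN.
Then T_B = 3.09985 × 0.776494 = 2.407 kN.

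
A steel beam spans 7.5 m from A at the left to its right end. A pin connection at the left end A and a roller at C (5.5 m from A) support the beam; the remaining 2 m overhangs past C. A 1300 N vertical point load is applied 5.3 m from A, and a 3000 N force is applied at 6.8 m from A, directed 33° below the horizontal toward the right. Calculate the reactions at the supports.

A_x = -2516 N, A_y = -338.9 N, C_y = 3273 N

Taking moments about A: C_y·5.5 − 1300·5.3 − 3000·sin33°·6.8 = 0 → C_y = 18000.6/5.5 = 3272.84 ≈ 3273 N.
ΣF_y = 0: A_y + 3272.84 − 1300 − 3000·sin33° = 0 → A_y = -338.9 N.
ΣF_x = 0: A_x + 3000·cos33° = 0 → A_x = -2516 N.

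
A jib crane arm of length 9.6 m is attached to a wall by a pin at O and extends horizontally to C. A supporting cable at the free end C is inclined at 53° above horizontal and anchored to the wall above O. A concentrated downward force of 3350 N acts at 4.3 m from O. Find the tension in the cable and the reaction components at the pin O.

ΣM about O: T·sin53°·9.6 − 3350·4.3 = 0 → T = 14405/(9.6·0.798636) = 1878.85 ≈ 1879 N.
ΣF_x = 0: O_x − T·cos53° = 0 → O_x = 1878.85 × 0.601815 = 1131 N.
ΣF_y = 0: O_y + T·sin53° − 3350 = 0 → O_y = 3350 − 1878.85 × 0.798636 = 1849 N.

T = 1879 N, O_x = 1131 N, O_y = 1849 N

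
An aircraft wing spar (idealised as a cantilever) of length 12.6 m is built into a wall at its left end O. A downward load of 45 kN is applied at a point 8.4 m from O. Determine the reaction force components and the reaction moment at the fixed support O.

ΣF_x = 0: O_x = 0.
ΣF_y = 0: O_y − 45 = 0 → O_y = 45.00 kN.
ΣM about O: M_O − 45·8.4 = 0 → M_O = 378.0 kN·m.

O_x = 0, O_y = 45.00 kN, M_O = 378.0 kN·m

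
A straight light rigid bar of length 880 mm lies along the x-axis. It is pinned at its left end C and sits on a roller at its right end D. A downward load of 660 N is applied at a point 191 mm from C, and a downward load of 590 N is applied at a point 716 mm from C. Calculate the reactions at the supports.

ΣM about C: D_y·880 − 660·191 − 590·716 = 0 → D_y = 548500/880 = 623.295 ≈ 623.3 N.
ΣF_y = 0: C_y + 623.295 − 660 − 590 = 0 → C_y = 626.7 N.
ΣF_x = 0: no horizontal applied forces, so C_x = 0.

C_x = 0, C_y = 626.7 N, D_y = 623.3 N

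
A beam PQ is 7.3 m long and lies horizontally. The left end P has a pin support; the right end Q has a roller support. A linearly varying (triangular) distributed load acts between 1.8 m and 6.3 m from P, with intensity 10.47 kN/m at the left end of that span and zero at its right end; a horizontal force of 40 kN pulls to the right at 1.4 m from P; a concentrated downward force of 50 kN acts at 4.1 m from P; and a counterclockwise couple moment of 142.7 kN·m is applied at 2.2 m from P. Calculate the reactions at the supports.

Resultant of the triangular load: ½ × 10.47 × 4.5 = 23.5575 kN, acting at 3.3 m from P (one-third of the span from the peak).
Taking moments about P: Q_y·7.3 − (½·10.47·4.5)·3.3 − 50·4.1 + 142.7 = 0 → Q_y = 140.03975/7.3 = 19.1835 ≈ 19.18 kN.
ΣF_y = 0: P_y + 19.1835 − ½·10.47·4.5 − 50 = 0 → P_y = 54.37 kN.
ΣF_x = 0: P_x + 40 = 0 → P_x = -40.00 kN.

P_x = -40.00 kN, P_y = 54.37 kN, Q_y = 19.18 kN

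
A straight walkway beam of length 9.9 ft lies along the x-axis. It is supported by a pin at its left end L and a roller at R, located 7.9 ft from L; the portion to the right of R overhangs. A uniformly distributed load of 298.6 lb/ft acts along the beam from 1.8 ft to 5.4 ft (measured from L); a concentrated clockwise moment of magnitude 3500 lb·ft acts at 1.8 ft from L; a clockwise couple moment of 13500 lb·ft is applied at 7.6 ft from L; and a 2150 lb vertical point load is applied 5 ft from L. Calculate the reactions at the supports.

Resultant of the distributed load: 298.6 × 3.6 = 1074.96 lb at 3.6 ft from L.
Taking moments about L: R_y·7.9 − (298.6·3.6)·3.6 − 3500 − 13500 − 2150·5 = 0 → R_y = 31619.856/7.9 = 4002.51 ≈ 4003 lb.
ΣF_y = 0: L_y + 4002.51 − 298.6·3.6 − 2150 = 0 → L_y = -777.6 lb.
ΣF_x = 0: no horizontal applied forces, so L_x = 0.

L_x = 0, L_y = -777.6 lb, R_y = 4003 lb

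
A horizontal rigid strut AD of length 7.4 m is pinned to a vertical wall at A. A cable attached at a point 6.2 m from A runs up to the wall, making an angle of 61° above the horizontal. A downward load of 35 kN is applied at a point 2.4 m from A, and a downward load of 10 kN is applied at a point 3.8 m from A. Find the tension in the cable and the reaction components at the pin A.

ΣM about A: T·sin61°·6.2 − 35·2.4 − 10·3.8 = 0 → T = 122/(6.2·0.87462) = 22.4982 ≈ 22.50 kN.
ΣF_x = 0: A_x − T·cos61° = 0 → A_x = 22.4982 × 0.48481 = 10.91 kN.
ΣF_y = 0: A_y + T·sin61° − 35 − 10 = 0 → A_y = 45 − 22.4982 × 0.87462 = 25.32 kN.

T = 22.50 kN, A_x = 10.91 kN, A_y = 25.32 kN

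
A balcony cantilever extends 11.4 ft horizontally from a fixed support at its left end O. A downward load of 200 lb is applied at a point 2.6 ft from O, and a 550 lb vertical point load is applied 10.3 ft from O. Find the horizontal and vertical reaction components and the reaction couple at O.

O_x = 0, O_y = 750.0 lb, M_O = 6185 lb·ft

ΣF_x = 0: O_x = 0.
ΣF_y = 0: O_y − 200 − 550 = 0 → O_y = 750.0 lb.
ΣM about O: M_O − 200·2.6 − 550·10.3 = 0 → M_O = 6185 lb·ft.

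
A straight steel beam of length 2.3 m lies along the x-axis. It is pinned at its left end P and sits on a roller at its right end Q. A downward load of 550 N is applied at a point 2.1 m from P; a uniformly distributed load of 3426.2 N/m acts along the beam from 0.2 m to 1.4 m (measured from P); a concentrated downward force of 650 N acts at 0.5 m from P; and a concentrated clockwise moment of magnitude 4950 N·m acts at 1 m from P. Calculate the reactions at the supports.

P_x = 0, P_y = 1086 N, Q_y = 4226 N

Resultant of the distributed load: 3426.2 × 1.2 = 4111.44 N at 0.8 m from P.
Moments about P: Q_y·2.3 − 550·2.1 − (3426.2·1.2)·0.8 − 650·0.5 − 4950 = 0 → Q_y = 9719.152/2.3 = 4225.72 ≈ 4226 N.
ΣF_y = 0: P_y + 4225.72 − 550 − 3426.2·1.2 − 650 = 0 → P_y = 1086 N.
ΣF_x = 0: no horizontal applied forces, so P_x = 0.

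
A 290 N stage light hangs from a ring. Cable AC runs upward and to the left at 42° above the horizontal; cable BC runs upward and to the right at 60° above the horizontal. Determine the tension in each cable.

T_AC = 148.2 N, T_BC = 220.3 N

ΣF_x = 0: −T_AC·cos42° + T_BC·cos60° = 0 → T_BC = 1.48629·T_AC.
ΣF_y = 0: T_AC·sin42° + T_BC·sin60° = 290.
Substitute: T_AC·(0.669131 + 1.48629·0.866025) = 290 → T_AC = 148.239 ≈ 148.2 N.
Then T_BC = 1.48629 × 148.239 = 220.3 N.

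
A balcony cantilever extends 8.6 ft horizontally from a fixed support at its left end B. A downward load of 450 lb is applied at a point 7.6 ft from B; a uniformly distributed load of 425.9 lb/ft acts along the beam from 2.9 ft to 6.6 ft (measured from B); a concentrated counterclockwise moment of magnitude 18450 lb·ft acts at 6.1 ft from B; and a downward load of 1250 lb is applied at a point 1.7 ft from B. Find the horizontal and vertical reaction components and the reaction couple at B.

B_x = 0, B_y = 3276 lb, M_B = -5420 lb·ft

Resultant of the distributed load: 425.9 × 3.7 = 1575.83 lb at 4.75 ft from B.
ΣF_x = 0: B_x = 0.
ΣF_y = 0: B_y − 450 − 425.9·3.7 − 1250 = 0 → B_y = 3276 lb.
ΣM about B: M_B − 450·7.6 − (425.9·3.7)·4.75 + 18450 − 1250·1.7 = 0 → M_B = -5420 lb·ft.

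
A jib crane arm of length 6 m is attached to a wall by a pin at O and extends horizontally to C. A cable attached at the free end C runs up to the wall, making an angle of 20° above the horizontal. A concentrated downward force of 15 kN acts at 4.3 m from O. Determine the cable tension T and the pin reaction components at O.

ΣM about O: T·sin20°·6 − 15·4.3 = 0 → T = 64.5/(6·0.34202) = 31.4309 ≈ 31.43 kN.
ΣF_x = 0: O_x − T·cos20° = 0 → O_x = 31.4309 × 0.939693 = 29.54 kN.
ΣF_y = 0: O_y + T·sin20° − 15 = 0 → O_y = 15 − 31.4309 × 0.34202 = 4.250 kN.

T = 31.43 kN, O_x = 29.54 kN, O_y = 4.250 kN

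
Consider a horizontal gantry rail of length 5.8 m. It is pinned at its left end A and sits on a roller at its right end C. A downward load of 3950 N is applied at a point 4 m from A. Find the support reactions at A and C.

Taking moments about A: C_y·5.8 − 3950·4 = 0 → C_y = 15800/5.8 = 2724.14 ≈ 2724 N.
ΣF_y = 0: A_y + 2724.14 − 3950 = 0 → A_y = 1226 N.
ΣF_x = 0: no horizontal applied forces, so A_x = 0.

A_x = 0, A_y = 1226 N, C_y = 2724 N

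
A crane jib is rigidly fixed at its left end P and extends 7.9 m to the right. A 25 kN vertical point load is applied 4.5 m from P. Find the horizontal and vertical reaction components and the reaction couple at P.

P_x = 0, P_y = 25.00 kN, M_P = 112.5 kN·m

ΣF_x = 0: P_x = 0.
ΣF_y = 0: P_y − 25 = 0 → P_y = 25.00 kN.
ΣM about P: M_P − 25·4.5 = 0 → M_P = 112.5 kN·m.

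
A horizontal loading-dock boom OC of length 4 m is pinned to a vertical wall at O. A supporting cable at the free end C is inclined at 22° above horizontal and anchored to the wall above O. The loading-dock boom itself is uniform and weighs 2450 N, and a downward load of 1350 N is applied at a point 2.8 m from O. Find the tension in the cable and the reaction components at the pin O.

ΣM about O: T·sin22°·4 − 2450·2 − 1350·2.8 = 0 → T = 8680/(4·0.374607) = 5792.74 ≈ 5793 N.
ΣF_x = 0: O_x − T·cos22° = 0 → O_x = 5792.74 × 0.927184 = 5371 N.
ΣF_y = 0: O_y + T·sin22° − 2450 − 1350 = 0 → O_y = 3800 − 5792.74 × 0.374607 = 1630 N.

T = 5793 N, O_x = 5371 N, O_y = 1630 N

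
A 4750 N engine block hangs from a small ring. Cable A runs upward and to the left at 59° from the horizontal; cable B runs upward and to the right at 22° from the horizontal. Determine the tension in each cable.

ΣF_x = 0: −T_A·cos59° + T_B·cos22° = 0 → T_B = 0.555486·T_A.
ΣF_y = 0: T_A·sin59° + T_B·sin22° = 4750.
Substitute: T_A·(0.857167 + 0.555486·0.374607) = 4750 → T_A = 4459.02 ≈ 4459 N.
Then T_B = 0.555486 × 4459.02 = 2477 N.

T_A = 4459 N, T_B = 2477 N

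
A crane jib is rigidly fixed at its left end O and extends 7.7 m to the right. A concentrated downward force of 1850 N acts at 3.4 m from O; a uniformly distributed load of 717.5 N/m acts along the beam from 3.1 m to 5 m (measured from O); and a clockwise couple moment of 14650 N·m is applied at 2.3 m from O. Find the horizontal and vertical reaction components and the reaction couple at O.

O_x = 0, O_y = 3213 N, M_O = 26460 N·m

Resultant of the distributed load: 717.5 × 1.9 = 1363.25 N at 4.05 m from O.
ΣF_x = 0: O_x = 0.
ΣF_y = 0: O_y − 1850 − 717.5·1.9 = 0 → O_y = 3213 N.
ΣM about O: M_O − 1850·3.4 − (717.5·1.9)·4.05 − 14650 = 0 → M_O = 26460 N·m.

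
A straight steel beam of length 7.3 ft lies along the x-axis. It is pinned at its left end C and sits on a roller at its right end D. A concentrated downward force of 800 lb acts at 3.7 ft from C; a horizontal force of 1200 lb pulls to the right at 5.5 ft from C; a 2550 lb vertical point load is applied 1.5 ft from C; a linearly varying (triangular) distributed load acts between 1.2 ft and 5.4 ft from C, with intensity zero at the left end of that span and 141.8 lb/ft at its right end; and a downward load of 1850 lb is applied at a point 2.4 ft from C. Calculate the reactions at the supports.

Resultant of the triangular load: ½ × 141.8 × 4.2 = 297.78 lb, acting at 4 ft from C (one-third of the span from the peak).
Moments about C: D_y·7.3 − 800·3.7 − 2550·1.5 − (½·141.8·4.2)·4 − 1850·2.4 = 0 → D_y = 12416.12/7.3 = 1700.84 ≈ 1701 lb.
ΣF_y = 0: C_y + 1700.84 − 800 − 2550 − ½·141.8·4.2 − 1850 = 0 → C_y = 3797 lb.
ΣF_x = 0: C_x + 1200 = 0 → C_x = -1200 lb.

C_x = -1200 lb, C_y = 3797 lb, D_y = 1701 lb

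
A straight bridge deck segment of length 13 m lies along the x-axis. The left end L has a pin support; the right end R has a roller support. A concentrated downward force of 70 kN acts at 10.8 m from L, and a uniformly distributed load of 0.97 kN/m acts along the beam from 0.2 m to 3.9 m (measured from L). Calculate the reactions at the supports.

L_x = 0, L_y = 14.87 kN, R_y = 58.72 kN

Resultant of the distributed load: 0.97 × 3.7 = 3.589 kN at 2.05 m from L.
ΣM about L: R_y·13 − 70·10.8 − (0.97·3.7)·2.05 = 0 → R_y = 763.35745/13 = 58.7198 ≈ 58.72 kN.
ΣF_y = 0: L_y + 58.7198 − 70 − 0.97·3.7 = 0 → L_y = 14.87 kN.
ΣF_x = 0: no horizontal applied forces, so L_x = 0.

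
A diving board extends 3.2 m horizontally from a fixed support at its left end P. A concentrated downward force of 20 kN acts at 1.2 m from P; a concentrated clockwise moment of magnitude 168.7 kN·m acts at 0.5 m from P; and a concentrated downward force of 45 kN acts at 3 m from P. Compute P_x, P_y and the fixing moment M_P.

ΣF_x = 0: P_x = 0.
ΣF_y = 0: P_y − 20 − 45 = 0 → P_y = 65.00 kN.
ΣM about P: M_P − 20·1.2 − 168.7 − 45·3 = 0 → M_P = 327.7 kN·m.

P_x = 0, P_y = 65.00 kN, M_P = 327.7 kN·m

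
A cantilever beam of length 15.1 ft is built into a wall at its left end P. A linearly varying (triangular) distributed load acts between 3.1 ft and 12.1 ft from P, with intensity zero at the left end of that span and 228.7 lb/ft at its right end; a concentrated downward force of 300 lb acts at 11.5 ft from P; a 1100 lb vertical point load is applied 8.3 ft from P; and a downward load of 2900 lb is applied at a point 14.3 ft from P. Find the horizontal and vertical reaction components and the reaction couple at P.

Resultant of the triangular load: ½ × 228.7 × 9 = 1029.15 lb, acting at 9.1 ft from P (one-third of the span from the peak).
ΣF_x = 0: P_x = 0.
ΣF_y = 0: P_y − ½·228.7·9 − 300 − 1100 − 2900 = 0 → P_y = 5329 lb.
ΣM about P: M_P − (½·228.7·9)·9.1 − 300·11.5 − 1100·8.3 − 2900·14.3 = 0 → M_P = 63420 lb·ft.

P_x = 0, P_y = 5329 lb, M_P = 63420 lb·ft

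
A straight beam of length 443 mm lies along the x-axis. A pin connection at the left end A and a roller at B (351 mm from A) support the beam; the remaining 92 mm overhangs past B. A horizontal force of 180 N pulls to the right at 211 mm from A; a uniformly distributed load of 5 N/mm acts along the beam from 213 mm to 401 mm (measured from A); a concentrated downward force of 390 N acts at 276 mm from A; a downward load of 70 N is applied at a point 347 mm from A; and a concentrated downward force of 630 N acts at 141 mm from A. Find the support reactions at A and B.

A_x = -180.0 N, A_y = 578.9 N, B_y = 1451 N

Resultant of the distributed load: 5 × 188 = 940 N at 307 mm from A.
ΣM about A: B_y·351 − (5·188)·307 − 390·276 − 70·347 − 630·141 = 0 → B_y = 509340/351 = 1451.11 ≈ 1451 N.
ΣF_y = 0: A_y + 1451.11 − 5·188 − 390 − 70 − 630 = 0 → A_y = 578.9 N.
ΣF_x = 0: A_x + 180 = 0 → A_x = -180.0 N.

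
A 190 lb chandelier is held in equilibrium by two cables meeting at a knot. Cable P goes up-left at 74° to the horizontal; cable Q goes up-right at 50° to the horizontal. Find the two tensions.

ΣF_x = 0: −T_P·cos74° + T_Q·cos50° = 0 → T_Q = 0.428816·T_P.
ΣF_y = 0: T_P·sin74° + T_Q·sin50° = 190.
Substitute: T_P·(0.961262 + 0.428816·0.766044) = 190 → T_P = 147.315 ≈ 147.3 lb.
Then T_Q = 0.428816 × 147.315 = 63.17 lb.

T_P = 147.3 lb, T_Q = 63.17 lb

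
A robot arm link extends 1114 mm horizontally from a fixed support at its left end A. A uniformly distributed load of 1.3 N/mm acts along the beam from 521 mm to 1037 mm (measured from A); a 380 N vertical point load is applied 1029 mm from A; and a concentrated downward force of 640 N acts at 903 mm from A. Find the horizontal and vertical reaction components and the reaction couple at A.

A_x = 0, A_y = 1691 N, M_A = 1491000 N·mm

Resultant of the distributed load: 1.3 × 516 = 670.8 N at 779 mm from A.
ΣF_x = 0: A_x = 0.
ΣF_y = 0: A_y − 1.3·516 − 380 − 640 = 0 → A_y = 1691 N.
ΣM about A: M_A − (1.3·516)·779 − 380·1029 − 640·903 = 0 → M_A = 1491000 N·mm.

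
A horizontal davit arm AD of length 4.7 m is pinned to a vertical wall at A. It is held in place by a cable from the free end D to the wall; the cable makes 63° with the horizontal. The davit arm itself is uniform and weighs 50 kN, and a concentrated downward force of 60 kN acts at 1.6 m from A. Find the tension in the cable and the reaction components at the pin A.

T = 50.98 kN, A_x = 23.15 kN, A_y = 64.57 kN

ΣM about A: T·sin63°·4.7 − 50·2.35 − 60·1.6 = 0 → T = 213.5/(4.7·0.891007) = 50.9822 ≈ 50.98 kN.
ΣF_x = 0: A_x − T·cos63° = 0 → A_x = 50.9822 × 0.45399 = 23.15 kN.
ΣF_y = 0: A_y + T·sin63° − 50 − 60 = 0 → A_y = 110 − 50.9822 × 0.891007 = 64.57 kN.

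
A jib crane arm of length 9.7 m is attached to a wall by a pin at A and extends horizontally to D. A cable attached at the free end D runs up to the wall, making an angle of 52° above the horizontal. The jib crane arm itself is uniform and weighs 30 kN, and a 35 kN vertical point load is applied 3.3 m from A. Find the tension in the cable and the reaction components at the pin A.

T = 34.15 kN, A_x = 21.02 kN, A_y = 38.09 kN

ΣM about A: T·sin52°·9.7 − 30·4.85 − 35·3.3 = 0 → T = 261/(9.7·0.788011) = 34.1457 ≈ 34.15 kN.
ΣF_x = 0: A_x − T·cos52° = 0 → A_x = 34.1457 × 0.615661 = 21.02 kN.
ΣF_y = 0: A_y + T·sin52° − 30 − 35 = 0 → A_y = 65 − 34.1457 × 0.788011 = 38.09 kN.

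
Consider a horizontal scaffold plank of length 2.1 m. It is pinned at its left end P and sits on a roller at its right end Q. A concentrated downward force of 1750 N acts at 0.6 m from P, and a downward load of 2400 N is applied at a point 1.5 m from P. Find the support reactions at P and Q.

Taking moments about P: Q_y·2.1 − 1750·0.6 − 2400·1.5 = 0 → Q_y = 4650/2.1 = 2214.29 ≈ 2214 N.
ΣF_y = 0: P_y + 2214.29 − 1750 − 2400 = 0 → P_y = 1936 N.
ΣF_x = 0: no horizontal applied forces, so P_x = 0.

P_x = 0, P_y = 1936 N, Q_y = 2214 N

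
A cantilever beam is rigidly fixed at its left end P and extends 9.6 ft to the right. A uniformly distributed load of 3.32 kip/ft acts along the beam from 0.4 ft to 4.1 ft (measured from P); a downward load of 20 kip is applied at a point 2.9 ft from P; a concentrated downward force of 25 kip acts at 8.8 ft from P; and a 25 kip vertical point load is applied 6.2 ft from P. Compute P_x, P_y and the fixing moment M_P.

Resultant of the distributed load: 3.32 × 3.7 = 12.284 kip at 2.25 ft from P.
ΣF_x = 0: P_x = 0.
ΣF_y = 0: P_y − 3.32·3.7 − 20 − 25 − 25 = 0 → P_y = 82.28 kip.
ΣM about P: M_P − (3.32·3.7)·2.25 − 20·2.9 − 25·8.8 − 25·6.2 = 0 → M_P = 460.6 kip·ft.

P_x = 0, P_y = 82.28 kip, M_P = 460.6 kip·ft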